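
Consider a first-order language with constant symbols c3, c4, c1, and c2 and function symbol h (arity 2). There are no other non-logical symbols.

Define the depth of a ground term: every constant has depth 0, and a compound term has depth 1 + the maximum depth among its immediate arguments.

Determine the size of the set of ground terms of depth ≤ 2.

Let N_k = |{terms of depth ≤ k}|. Then N_0 = 4 and N_k = 4 + N_{k-1}^2 for k ≥ 1 (one summand per function symbol, arity giving the exponent).
N_0 = 4
N_1 = 4 + 4^2 = 20
N_2 = 4 + 20^2 = 404

404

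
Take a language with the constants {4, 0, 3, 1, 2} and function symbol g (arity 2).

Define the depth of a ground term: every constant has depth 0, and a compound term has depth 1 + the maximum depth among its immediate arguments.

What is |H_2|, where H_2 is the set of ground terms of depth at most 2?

905

Let N_k = |{terms of depth ≤ k}|. Then N_0 = 5 and N_k = 5 + N_{k-1}^2 for k ≥ 1 (one summand per function symbol, arity giving the exponent).
N_0 = 5
N_1 = 5 + 5^2 = 30
N_2 = 5 + 30^2 = 905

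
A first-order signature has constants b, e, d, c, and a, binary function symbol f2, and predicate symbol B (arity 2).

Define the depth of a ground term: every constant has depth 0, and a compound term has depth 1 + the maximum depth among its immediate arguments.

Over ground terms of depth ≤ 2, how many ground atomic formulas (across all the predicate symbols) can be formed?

819025

First count ground terms of depth ≤ 2.
If N_k denotes the number of depth-≤k ground terms, the 5 constants give N_0 = 5, and each function symbol of arity r contributes N_{k-1}^r new terms at level k: N_k = 5 + N_{k-1}^2.
N_0 = 5
N_1 = 5 + 5^2 = 30
N_2 = 5 + 30^2 = 905
So |H| = 905.
Each predicate of arity r yields |H|^r ground atoms (one per choice of an r-tuple from H):
  B: 905^2 = 819025
Total ground atoms: 819025.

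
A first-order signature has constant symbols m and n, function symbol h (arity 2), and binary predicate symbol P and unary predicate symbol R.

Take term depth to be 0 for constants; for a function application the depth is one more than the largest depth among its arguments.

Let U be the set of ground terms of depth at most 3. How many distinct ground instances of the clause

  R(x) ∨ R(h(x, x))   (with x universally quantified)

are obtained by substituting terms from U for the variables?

Ground terms of depth ≤ 3:
  Let N_k = |{terms of depth ≤ k}|. Then N_0 = 2 and N_k = 2 + N_{k-1}^2 for k ≥ 1 (one summand per function symbol, arity giving the exponent).
  N_0 = 2
  N_1 = 2 + 2^2 = 6
  N_2 = 2 + 6^2 = 38
  N_3 = 2 + 38^2 = 1446
So there are 1446 ground terms available for substitution.
The variable x ranges independently over the available ground terms, and distinct assignments produce distinct instances.
Number of ground instances = 1446.

1446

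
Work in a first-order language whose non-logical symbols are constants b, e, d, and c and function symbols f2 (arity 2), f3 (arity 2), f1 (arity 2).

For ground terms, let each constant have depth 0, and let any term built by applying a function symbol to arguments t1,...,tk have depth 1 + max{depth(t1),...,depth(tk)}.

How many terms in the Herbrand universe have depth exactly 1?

48

If N_k denotes the number of depth-≤k ground terms, the 4 constants give N_0 = 4, and each function symbol of arity r contributes N_{k-1}^r new terms at level k: N_k = 4 + N_{k-1}^2 + N_{k-1}^2 + N_{k-1}^2.
N_0 = 4
N_1 = 4 + 4^2 + 4^2 + 4^2 = 52
Terms of depth exactly 1: N_1 − N_0 = 52 − 4 = 48.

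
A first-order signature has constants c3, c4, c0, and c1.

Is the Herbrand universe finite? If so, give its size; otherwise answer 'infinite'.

4

There are no function symbols, so every ground term is one of the 4 constants.
The Herbrand universe is {c3, c4, c0, c1}, which is finite with 4 elements.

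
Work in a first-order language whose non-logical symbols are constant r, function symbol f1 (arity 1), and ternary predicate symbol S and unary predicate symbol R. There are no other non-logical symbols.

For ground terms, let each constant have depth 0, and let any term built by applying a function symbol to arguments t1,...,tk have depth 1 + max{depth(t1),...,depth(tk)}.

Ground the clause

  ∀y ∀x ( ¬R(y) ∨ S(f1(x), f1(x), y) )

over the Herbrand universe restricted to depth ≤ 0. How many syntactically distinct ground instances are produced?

1

Ground terms of depth ≤ 0:
  Let N_k = |{terms of depth ≤ k}|. Then N_0 = 1 and N_k = 1 + N_{k-1} for k ≥ 1 (one summand per function symbol, arity giving the exponent).
  N_0 = 1
So there is exactly 1 ground term available for substitution.
The clause has 2 distinct variables (y, x), each appearing in the body. In the free term algebra distinct substitutions yield syntactically distinct ground instances.
Number of ground instances = 1^2 = 1.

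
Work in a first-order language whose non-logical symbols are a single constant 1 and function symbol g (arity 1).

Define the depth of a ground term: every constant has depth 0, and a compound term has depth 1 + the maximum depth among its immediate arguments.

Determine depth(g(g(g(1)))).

depth(g(1)) = 1 + depth(1) = 1 + 0 = 1
depth(g(g(1))) = 1 + depth(g(1)) = 1 + 1 = 2
depth(g(g(g(1)))) = 1 + depth(g(g(1))) = 1 + 2 = 3

3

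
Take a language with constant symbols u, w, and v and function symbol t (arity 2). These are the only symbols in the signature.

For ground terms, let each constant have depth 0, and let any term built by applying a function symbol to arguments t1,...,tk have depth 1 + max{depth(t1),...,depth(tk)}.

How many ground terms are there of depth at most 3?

21612

If N_k denotes the number of depth-≤k ground terms, the 3 constants give N_0 = 3, and each function symbol of arity r contributes N_{k-1}^r new terms at level k: N_k = 3 + N_{k-1}^2.
N_0 = 3
N_1 = 3 + 3^2 = 12
N_2 = 3 + 12^2 = 147
N_3 = 3 + 147^2 = 21612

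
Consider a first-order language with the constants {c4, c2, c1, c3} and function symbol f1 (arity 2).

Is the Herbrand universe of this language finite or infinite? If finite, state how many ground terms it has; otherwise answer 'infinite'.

infinite

The signature has at least one function symbol (f1, arity 2) and at least one constant (c4).
Iterating f1 gives infinitely many distinct ground terms: c4, f1(c4, c4), f1(f1(c4, c4), f1(c4, c4)), ...
So the Herbrand universe is infinite.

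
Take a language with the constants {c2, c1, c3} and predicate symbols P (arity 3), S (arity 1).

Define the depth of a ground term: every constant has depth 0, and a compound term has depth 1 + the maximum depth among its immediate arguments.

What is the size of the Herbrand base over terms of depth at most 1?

30

First count ground terms of depth ≤ 1.
With no function symbols every ground term is a constant, so there are exactly 3 ground terms at every depth bound.
N_0 = 3
N_1 = 3
Explicitly: c2, c1, c3.
So |H| = 3.
Each predicate of arity r yields |H|^r ground atoms (one per choice of an r-tuple from H):
  P: 3^3 = 27;  S: 3
Total ground atoms: 27 + 3 = 30.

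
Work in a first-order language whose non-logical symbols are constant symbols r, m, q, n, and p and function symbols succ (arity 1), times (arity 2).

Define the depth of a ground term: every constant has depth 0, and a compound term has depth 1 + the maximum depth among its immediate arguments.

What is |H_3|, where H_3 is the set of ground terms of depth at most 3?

1601495

Let N_k = |{terms of depth ≤ k}|. Then N_0 = 5 and N_k = 5 + N_{k-1} + N_{k-1}^2 for k ≥ 1 (one summand per function symbol, arity giving the exponent).
N_0 = 5
N_1 = 5 + 5 + 5^2 = 35
N_2 = 5 + 35 + 35^2 = 1265
N_3 = 5 + 1265 + 1265^2 = 1601495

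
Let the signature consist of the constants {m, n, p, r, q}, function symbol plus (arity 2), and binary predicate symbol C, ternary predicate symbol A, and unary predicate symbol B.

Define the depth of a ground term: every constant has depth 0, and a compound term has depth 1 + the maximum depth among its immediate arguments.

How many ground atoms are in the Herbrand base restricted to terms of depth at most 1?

First count ground terms of depth ≤ 1.
Let N_k count ground terms of depth at most k. Each non-constant term of depth ≤ k is some function symbol applied to depth-≤(k−1) arguments, giving N_k = 5 + N_{k-1}^2.
N_0 = 5
N_1 = 5 + 5^2 = 30
So |H| = 30.
Ground atoms are formed by filling each argument slot of a predicate with a term from H, so an r-ary predicate gives |H|^r atoms:
  C: 30^2 = 900;  A: 30^3 = 27000;  B: 30
Total ground atoms: 900 + 27000 + 30 = 27930.

27930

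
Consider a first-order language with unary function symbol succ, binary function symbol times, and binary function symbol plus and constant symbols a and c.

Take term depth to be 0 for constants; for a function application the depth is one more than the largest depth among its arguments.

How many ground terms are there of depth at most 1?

If N_k denotes the number of depth-≤k ground terms, the 2 constants give N_0 = 2, and each function symbol of arity r contributes N_{k-1}^r new terms at level k: N_k = 2 + N_{k-1} + N_{k-1}^2 + N_{k-1}^2.
N_0 = 2
N_1 = 2 + 2 + 2^2 + 2^2 = 12
Explicitly: a, c, succ(a), succ(c), times(a, a), times(a, c), times(c, a), times(c, c), plus(a, a), plus(a, c), plus(c, a), plus(c, c).

12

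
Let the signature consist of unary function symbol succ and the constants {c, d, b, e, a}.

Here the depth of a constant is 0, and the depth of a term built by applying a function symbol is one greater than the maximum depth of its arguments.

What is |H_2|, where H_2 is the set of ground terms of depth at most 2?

If N_k denotes the number of depth-≤k ground terms, the 5 constants give N_0 = 5, and each function symbol of arity r contributes N_{k-1}^r new terms at level k: N_k = 5 + N_{k-1}.
N_0 = 5
N_1 = 5 + 5 = 10
N_2 = 5 + 10 = 15

15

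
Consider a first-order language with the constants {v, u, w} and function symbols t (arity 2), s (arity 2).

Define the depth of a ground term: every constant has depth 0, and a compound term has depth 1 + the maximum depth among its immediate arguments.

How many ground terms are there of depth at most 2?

Let N_k = |{terms of depth ≤ k}|. Then N_0 = 3 and N_k = 3 + N_{k-1}^2 + N_{k-1}^2 for k ≥ 1 (one summand per function symbol, arity giving the exponent).
N_0 = 3
N_1 = 3 + 3^2 + 3^2 = 21
N_2 = 3 + 21^2 + 21^2 = 885

885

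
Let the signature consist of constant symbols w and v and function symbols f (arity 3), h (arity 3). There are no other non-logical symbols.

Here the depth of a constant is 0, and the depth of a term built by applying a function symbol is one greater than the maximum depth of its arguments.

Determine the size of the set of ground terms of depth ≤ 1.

18

Let N_k = |{terms of depth ≤ k}|. Then N_0 = 2 and N_k = 2 + N_{k-1}^3 + N_{k-1}^3 for k ≥ 1 (one summand per function symbol, arity giving the exponent).
N_0 = 2
N_1 = 2 + 2^3 + 2^3 = 18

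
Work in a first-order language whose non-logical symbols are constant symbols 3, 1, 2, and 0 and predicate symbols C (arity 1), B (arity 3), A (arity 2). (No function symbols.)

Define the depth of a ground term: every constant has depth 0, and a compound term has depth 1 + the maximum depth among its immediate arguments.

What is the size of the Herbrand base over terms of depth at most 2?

First count ground terms of depth ≤ 2.
With no function symbols every ground term is a constant, so there are exactly 4 ground terms at every depth bound.
N_0 = 4
N_1 = 4
N_2 = 4
So |H| = 4.
A ground atom is a predicate applied to a tuple of terms from H, so the count is the sum over predicates of |H|^arity:
  C: 4;  B: 4^3 = 64;  A: 4^2 = 16
Total ground atoms: 4 + 64 + 16 = 84.

84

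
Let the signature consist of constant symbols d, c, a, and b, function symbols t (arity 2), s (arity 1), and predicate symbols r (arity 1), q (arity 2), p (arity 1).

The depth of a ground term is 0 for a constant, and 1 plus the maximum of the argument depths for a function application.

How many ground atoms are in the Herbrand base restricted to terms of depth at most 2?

First count ground terms of depth ≤ 2.
If N_k denotes the number of depth-≤k ground terms, the 4 constants give N_0 = 4, and each function symbol of arity r contributes N_{k-1}^r new terms at level k: N_k = 4 + N_{k-1}^2 + N_{k-1}.
N_0 = 4
N_1 = 4 + 4^2 + 4 = 24
N_2 = 4 + 24^2 + 24 = 604
So |H| = 604.
For each predicate symbol, the number of ground atoms is |H| raised to its arity; summing:
  r: 604;  q: 604^2 = 364816;  p: 604
Total ground atoms: 604 + 364816 + 604 = 366024.

366024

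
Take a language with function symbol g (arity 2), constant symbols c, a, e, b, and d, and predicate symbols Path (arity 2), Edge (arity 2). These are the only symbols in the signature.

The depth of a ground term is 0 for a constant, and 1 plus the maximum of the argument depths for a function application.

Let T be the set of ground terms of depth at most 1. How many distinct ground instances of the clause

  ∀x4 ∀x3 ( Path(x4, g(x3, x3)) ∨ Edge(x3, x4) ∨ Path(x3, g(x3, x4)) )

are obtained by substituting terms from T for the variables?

Ground terms of depth ≤ 1:
  Count level by level. With function symbols g/2, the terms of depth ≤ k are the 5 constants together with each function applied to depth-≤(k−1) tuples, so N_k = 5 + N_{k-1}^2.
  N_0 = 5
  N_1 = 5 + 5^2 = 30
So there are 30 ground terms available for substitution.
Each of x4, x3 ranges independently over the available ground terms, and distinct assignments produce distinct instances.
Number of ground instances = 30^2 = 900.

900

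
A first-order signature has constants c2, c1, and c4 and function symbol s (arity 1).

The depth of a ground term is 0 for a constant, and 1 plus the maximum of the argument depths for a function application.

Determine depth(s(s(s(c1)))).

3

depth(s(c1)) = 1 + depth(c1) = 1 + 0 = 1
depth(s(s(c1))) = 1 + depth(s(c1)) = 1 + 1 = 2
depth(s(s(s(c1)))) = 1 + depth(s(s(c1))) = 1 + 2 = 3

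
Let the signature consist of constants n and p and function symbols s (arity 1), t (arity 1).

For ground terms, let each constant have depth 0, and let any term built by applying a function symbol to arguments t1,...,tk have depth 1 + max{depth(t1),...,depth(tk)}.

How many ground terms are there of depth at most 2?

Count level by level. With function symbols s/1, t/1, the terms of depth ≤ k are the 2 constants together with each function applied to depth-≤(k−1) tuples, so N_k = 2 + N_{k-1} + N_{k-1}.
N_0 = 2
N_1 = 2 + 2 + 2 = 6
N_2 = 2 + 6 + 6 = 14

14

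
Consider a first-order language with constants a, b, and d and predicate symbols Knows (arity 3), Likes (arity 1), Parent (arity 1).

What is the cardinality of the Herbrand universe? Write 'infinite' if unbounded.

3

There are no function symbols, so every ground term is one of the 3 constants.
The Herbrand universe is {a, b, d}, which is finite with 3 elements.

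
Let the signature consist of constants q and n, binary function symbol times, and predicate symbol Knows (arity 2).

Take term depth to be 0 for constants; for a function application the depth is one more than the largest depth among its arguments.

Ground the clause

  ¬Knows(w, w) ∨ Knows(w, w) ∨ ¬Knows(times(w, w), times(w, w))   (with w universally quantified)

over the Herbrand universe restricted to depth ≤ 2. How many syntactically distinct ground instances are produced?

Ground terms of depth ≤ 2:
  Count level by level. With function symbols times/2, the terms of depth ≤ k are the 2 constants together with each function applied to depth-≤(k−1) tuples, so N_k = 2 + N_{k-1}^2.
  N_0 = 2
  N_1 = 2 + 2^2 = 6
  N_2 = 2 + 6^2 = 38
So there are 38 ground terms available for substitution.
There is 1 variable to instantiate (w),  occurring in at least one literal, so different choices give different ground instances.
Number of ground instances = 38.

38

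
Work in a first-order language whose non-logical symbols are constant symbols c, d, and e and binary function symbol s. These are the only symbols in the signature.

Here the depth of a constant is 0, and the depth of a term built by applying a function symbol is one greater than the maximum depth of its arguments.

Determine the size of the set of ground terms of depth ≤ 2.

147

Let N_k count ground terms of depth at most k. Each non-constant term of depth ≤ k is some function symbol applied to depth-≤(k−1) arguments, giving N_k = 3 + N_{k-1}^2.
N_0 = 3
N_1 = 3 + 3^2 = 12
N_2 = 3 + 12^2 = 147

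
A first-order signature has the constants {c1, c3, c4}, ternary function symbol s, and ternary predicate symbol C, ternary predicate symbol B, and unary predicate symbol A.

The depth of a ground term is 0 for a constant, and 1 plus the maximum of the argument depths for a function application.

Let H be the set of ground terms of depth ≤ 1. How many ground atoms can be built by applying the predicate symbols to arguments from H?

54030

First count ground terms of depth ≤ 1.
If N_k denotes the number of depth-≤k ground terms, the 3 constants give N_0 = 3, and each function symbol of arity r contributes N_{k-1}^r new terms at level k: N_k = 3 + N_{k-1}^3.
N_0 = 3
N_1 = 3 + 3^3 = 30
So |H| = 30.
A ground atom is a predicate applied to a tuple of terms from H, so the count is the sum over predicates of |H|^arity:
  C: 30^3 = 27000;  B: 30^3 = 27000;  A: 30
Total ground atoms: 27000 + 27000 + 30 = 54030.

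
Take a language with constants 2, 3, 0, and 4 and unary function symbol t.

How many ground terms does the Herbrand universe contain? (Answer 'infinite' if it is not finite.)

infinite

The signature has at least one function symbol (t, arity 1) and at least one constant (2).
Iterating t gives infinitely many distinct ground terms: 2, t(2), t(t(2)), ...
So the Herbrand universe is infinite.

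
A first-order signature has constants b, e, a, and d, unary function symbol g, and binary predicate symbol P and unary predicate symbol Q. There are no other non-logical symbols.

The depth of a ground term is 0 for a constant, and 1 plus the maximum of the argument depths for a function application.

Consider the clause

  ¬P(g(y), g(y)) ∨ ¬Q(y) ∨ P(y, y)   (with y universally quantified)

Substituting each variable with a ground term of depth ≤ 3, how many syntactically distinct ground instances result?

Ground terms of depth ≤ 3:
  Let N_k = |{terms of depth ≤ k}|. Then N_0 = 4 and N_k = 4 + N_{k-1} for k ≥ 1 (one summand per function symbol, arity giving the exponent).
  N_0 = 4
  N_1 = 4 + 4 = 8
  N_2 = 4 + 8 = 12
  N_3 = 4 + 12 = 16
So there are 16 ground terms available for substitution.
The clause has 1 distinct variable (y), which appears in the body. In the free term algebra distinct substitutions yield syntactically distinct ground instances.
Number of ground instances = 16.

16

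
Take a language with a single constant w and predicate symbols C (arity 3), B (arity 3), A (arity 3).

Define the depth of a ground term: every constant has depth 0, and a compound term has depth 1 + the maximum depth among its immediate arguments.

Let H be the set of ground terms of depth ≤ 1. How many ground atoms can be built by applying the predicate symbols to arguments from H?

3

First count ground terms of depth ≤ 1.
With no function symbols every ground term is a constant, so there is exactly 1 ground term at every depth bound.
N_0 = 1
N_1 = 1
Explicitly: w.
So |H| = 1.
For each predicate symbol, the number of ground atoms is |H| raised to its arity; summing:
  C: 1^3 = 1;  B: 1^3 = 1;  A: 1^3 = 1
Total ground atoms: 1 + 1 + 1 = 3.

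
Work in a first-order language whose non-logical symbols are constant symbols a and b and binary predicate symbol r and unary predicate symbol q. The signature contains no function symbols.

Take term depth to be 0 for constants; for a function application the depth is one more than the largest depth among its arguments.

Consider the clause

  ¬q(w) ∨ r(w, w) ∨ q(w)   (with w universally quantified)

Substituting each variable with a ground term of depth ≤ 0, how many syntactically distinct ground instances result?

2

Ground terms of depth ≤ 0:
  With no function symbols every ground term is a constant, so there are exactly 2 ground terms at every depth bound.
  N_0 = 2
  Explicitly: a, b.
So there are 2 ground terms available for substitution.
There is 1 variable to instantiate (w),  occurring in at least one literal, so different choices give different ground instances.
Number of ground instances = 2.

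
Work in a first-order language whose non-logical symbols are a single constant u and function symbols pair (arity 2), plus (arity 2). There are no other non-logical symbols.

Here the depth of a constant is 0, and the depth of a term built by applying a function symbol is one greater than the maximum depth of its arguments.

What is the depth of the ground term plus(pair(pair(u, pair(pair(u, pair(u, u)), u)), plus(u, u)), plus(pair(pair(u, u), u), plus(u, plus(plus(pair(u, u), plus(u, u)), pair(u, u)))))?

6

depth(pair(u, u)) = 1 + max(0, 0) = 1
depth(pair(u, pair(u, u))) = 1 + max(0, 1) = 2
depth(pair(pair(u, pair(u, u)), u)) = 1 + max(2, 0) = 3
depth(pair(u, pair(pair(u, pair(u, u)), u))) = 1 + max(0, 3) = 4
depth(plus(u, u)) = 1 + max(0, 0) = 1
depth(pair(pair(u, pair(pair(u, pair(u, u)), u)), plus(u, u))) = 1 + max(4, 1) = 5
depth(pair(pair(u, u), u)) = 1 + max(1, 0) = 2
depth(plus(pair(u, u), plus(u, u))) = 1 + max(1, 1) = 2
depth(plus(plus(pair(u, u), plus(u, u)), pair(u, u))) = 1 + max(2, 1) = 3
depth(plus(u, plus(plus(pair(u, u), plus(u, u)), pair(u, u)))) = 1 + max(0, 3) = 4
depth(plus(pair(pair(u, u), u), plus(u, plus(plus(pair(u, u), plus(u, u)), pair(u, u))))) = 1 + max(2, 4) = 5
depth(plus(pair(pair(u, pair(pair(u, pair(u, u)), u)), plus(u, u)), plus(pair(pair(u, u), u), plus(u, plus(plus(pair(u, u), plus(u, u)), pair(u, u)))))) = 1 + max(5, 5) = 6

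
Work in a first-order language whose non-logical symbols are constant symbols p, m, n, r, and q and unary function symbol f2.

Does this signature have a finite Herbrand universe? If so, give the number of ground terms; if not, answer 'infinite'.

The signature has at least one function symbol (f2, arity 1) and at least one constant (p).
Iterating f2 gives infinitely many distinct ground terms: p, f2(p), f2(f2(p)), ...
So the Herbrand universe is infinite.

infinite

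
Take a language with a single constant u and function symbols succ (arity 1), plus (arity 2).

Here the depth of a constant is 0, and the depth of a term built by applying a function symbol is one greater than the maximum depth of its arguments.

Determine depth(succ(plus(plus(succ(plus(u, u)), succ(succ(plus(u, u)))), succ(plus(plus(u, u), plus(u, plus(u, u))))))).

6

depth(plus(u, u)) = 1 + max(0, 0) = 1
depth(succ(plus(u, u))) = 1 + depth(plus(u, u)) = 1 + 1 = 2
depth(succ(succ(plus(u, u)))) = 1 + depth(succ(plus(u, u))) = 1 + 2 = 3
depth(plus(succ(plus(u, u)), succ(succ(plus(u, u))))) = 1 + max(2, 3) = 4
depth(plus(u, plus(u, u))) = 1 + max(0, 1) = 2
depth(plus(plus(u, u), plus(u, plus(u, u)))) = 1 + max(1, 2) = 3
depth(succ(plus(plus(u, u), plus(u, plus(u, u))))) = 1 + depth(plus(plus(u, u), plus(u, plus(u, u)))) = 1 + 3 = 4
depth(plus(plus(succ(plus(u, u)), succ(succ(plus(u, u)))), succ(plus(plus(u, u), plus(u, plus(u, u)))))) = 1 + max(4, 4) = 5
depth(succ(plus(plus(succ(plus(u, u)), succ(succ(plus(u, u)))), succ(plus(plus(u, u), plus(u, plus(u, u))))))) = 1 + depth(plus(plus(succ(plus(u, u)), succ(succ(plus(u, u)))), succ(plus(plus(u, u), plus(u, plus(u, u)))))) = 1 + 5 = 6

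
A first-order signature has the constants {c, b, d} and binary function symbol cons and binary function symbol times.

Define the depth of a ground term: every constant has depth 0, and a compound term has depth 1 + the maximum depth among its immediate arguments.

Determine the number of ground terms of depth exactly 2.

864

Count level by level. With function symbols cons/2, times/2, the terms of depth ≤ k are the 3 constants together with each function applied to depth-≤(k−1) tuples, so N_k = 3 + N_{k-1}^2 + N_{k-1}^2.
N_0 = 3
N_1 = 3 + 3^2 + 3^2 = 21
N_2 = 3 + 21^2 + 21^2 = 885
Terms of depth exactly 2: N_2 − N_1 = 885 − 21 = 864.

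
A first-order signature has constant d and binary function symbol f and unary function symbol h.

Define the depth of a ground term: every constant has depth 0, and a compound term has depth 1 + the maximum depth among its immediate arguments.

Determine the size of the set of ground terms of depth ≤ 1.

Let N_k count ground terms of depth at most k. Each non-constant term of depth ≤ k is some function symbol applied to depth-≤(k−1) arguments, giving N_k = 1 + N_{k-1}^2 + N_{k-1}.
N_0 = 1
N_1 = 1 + 1^2 + 1 = 3

3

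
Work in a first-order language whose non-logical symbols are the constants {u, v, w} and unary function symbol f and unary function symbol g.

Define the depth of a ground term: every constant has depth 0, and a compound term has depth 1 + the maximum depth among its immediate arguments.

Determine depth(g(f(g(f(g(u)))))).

5

depth(g(u)) = 1 + depth(u) = 1 + 0 = 1
depth(f(g(u))) = 1 + depth(g(u)) = 1 + 1 = 2
depth(g(f(g(u)))) = 1 + depth(f(g(u))) = 1 + 2 = 3
depth(f(g(f(g(u))))) = 1 + depth(g(f(g(u)))) = 1 + 3 = 4
depth(g(f(g(f(g(u)))))) = 1 + depth(f(g(f(g(u))))) = 1 + 4 = 5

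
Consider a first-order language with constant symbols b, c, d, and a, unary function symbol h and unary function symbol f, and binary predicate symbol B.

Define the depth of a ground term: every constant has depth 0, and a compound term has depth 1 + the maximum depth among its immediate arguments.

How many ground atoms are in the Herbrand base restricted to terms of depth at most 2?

First count ground terms of depth ≤ 2.
Count level by level. With function symbols h/1, f/1, the terms of depth ≤ k are the 4 constants together with each function applied to depth-≤(k−1) tuples, so N_k = 4 + N_{k-1} + N_{k-1}.
N_0 = 4
N_1 = 4 + 4 + 4 = 12
N_2 = 4 + 12 + 12 = 28
So |H| = 28.
For each predicate symbol, the number of ground atoms is |H| raised to its arity; summing:
  B: 28^2 = 784
Total ground atoms: 784.

784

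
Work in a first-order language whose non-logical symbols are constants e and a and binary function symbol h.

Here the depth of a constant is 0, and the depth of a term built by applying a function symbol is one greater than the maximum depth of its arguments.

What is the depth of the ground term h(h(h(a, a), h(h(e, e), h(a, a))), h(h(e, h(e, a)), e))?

4

depth(h(a, a)) = 1 + max(0, 0) = 1
depth(h(e, e)) = 1 + max(0, 0) = 1
depth(h(h(e, e), h(a, a))) = 1 + max(1, 1) = 2
depth(h(h(a, a), h(h(e, e), h(a, a)))) = 1 + max(1, 2) = 3
depth(h(e, a)) = 1 + max(0, 0) = 1
depth(h(e, h(e, a))) = 1 + max(0, 1) = 2
depth(h(h(e, h(e, a)), e)) = 1 + max(2, 0) = 3
depth(h(h(h(a, a), h(h(e, e), h(a, a))), h(h(e, h(e, a)), e))) = 1 + max(3, 3) = 4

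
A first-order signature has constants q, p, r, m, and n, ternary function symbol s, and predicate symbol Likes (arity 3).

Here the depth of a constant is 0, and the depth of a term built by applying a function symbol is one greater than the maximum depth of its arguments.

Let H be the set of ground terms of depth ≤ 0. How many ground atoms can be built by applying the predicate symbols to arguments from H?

First count ground terms of depth ≤ 0.
Let N_k = |{terms of depth ≤ k}|. Then N_0 = 5 and N_k = 5 + N_{k-1}^3 for k ≥ 1 (one summand per function symbol, arity giving the exponent).
N_0 = 5
Explicitly: q, p, r, m, n.
So |H| = 5.
A ground atom is a predicate applied to a tuple of terms from H, so the count is the sum over predicates of |H|^arity:
  Likes: 5^3 = 125
Total ground atoms: 125.

125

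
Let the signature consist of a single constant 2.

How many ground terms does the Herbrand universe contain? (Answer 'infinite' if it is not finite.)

1

There are no function symbols, so the only ground term is the single constant.
The Herbrand universe is {2}, finite with 1 element.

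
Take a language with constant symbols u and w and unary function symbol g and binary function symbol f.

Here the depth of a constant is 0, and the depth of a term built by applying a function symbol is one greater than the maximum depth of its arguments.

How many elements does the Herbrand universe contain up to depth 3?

5552

Let N_k = |{terms of depth ≤ k}|. Then N_0 = 2 and N_k = 2 + N_{k-1} + N_{k-1}^2 for k ≥ 1 (one summand per function symbol, arity giving the exponent).
N_0 = 2
N_1 = 2 + 2 + 2^2 = 8
N_2 = 2 + 8 + 8^2 = 74
N_3 = 2 + 74 + 74^2 = 5552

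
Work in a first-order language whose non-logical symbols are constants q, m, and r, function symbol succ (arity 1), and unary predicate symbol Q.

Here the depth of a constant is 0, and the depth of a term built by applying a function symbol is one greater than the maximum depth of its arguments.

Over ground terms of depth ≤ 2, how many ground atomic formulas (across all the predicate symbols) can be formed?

First count ground terms of depth ≤ 2.
If N_k denotes the number of depth-≤k ground terms, the 3 constants give N_0 = 3, and each function symbol of arity r contributes N_{k-1}^r new terms at level k: N_k = 3 + N_{k-1}.
N_0 = 3
N_1 = 3 + 3 = 6
N_2 = 3 + 6 = 9
Explicitly: q, m, r, succ(q), succ(m), succ(r), succ(succ(q)), succ(succ(m)), succ(succ(r)).
So |H| = 9.
Each predicate of arity r yields |H|^r ground atoms (one per choice of an r-tuple from H):
  Q: 9
Total ground atoms: 9.

9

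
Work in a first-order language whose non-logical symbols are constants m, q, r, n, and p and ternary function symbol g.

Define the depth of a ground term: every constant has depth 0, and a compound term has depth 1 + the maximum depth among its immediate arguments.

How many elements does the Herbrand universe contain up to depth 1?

130

Count level by level. With function symbols g/3, the terms of depth ≤ k are the 5 constants together with each function applied to depth-≤(k−1) tuples, so N_k = 5 + N_{k-1}^3.
N_0 = 5
N_1 = 5 + 5^3 = 130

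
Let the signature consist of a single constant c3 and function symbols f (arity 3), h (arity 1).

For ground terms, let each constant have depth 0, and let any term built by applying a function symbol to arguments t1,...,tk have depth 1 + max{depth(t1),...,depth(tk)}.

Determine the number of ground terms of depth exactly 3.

29792

Write N_k for the number of ground terms of depth ≤ k. A term of depth ≤ k is either a constant or a function symbol applied to arguments of depth ≤ k−1, so N_k = 1 + N_{k-1}^3 + N_{k-1}.
N_0 = 1
N_1 = 1 + 1^3 + 1 = 3
N_2 = 1 + 3^3 + 3 = 31
N_3 = 1 + 31^3 + 31 = 29823
Terms of depth exactly 3: N_3 − N_2 = 29823 − 31 = 29792.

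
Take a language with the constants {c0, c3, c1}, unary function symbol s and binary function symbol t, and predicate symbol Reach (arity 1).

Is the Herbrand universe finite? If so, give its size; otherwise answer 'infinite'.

infinite

The signature has at least one function symbol (s, arity 1) and at least one constant (c0).
Iterating s gives infinitely many distinct ground terms: c0, s(c0), s(s(c0)), ...
So the Herbrand universe is infinite.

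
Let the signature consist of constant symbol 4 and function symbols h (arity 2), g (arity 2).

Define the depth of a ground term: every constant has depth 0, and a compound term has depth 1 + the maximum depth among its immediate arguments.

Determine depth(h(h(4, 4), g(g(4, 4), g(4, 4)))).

3

depth(h(4, 4)) = 1 + max(0, 0) = 1
depth(g(4, 4)) = 1 + max(0, 0) = 1
depth(g(g(4, 4), g(4, 4))) = 1 + max(1, 1) = 2
depth(h(h(4, 4), g(g(4, 4), g(4, 4)))) = 1 + max(1, 2) = 3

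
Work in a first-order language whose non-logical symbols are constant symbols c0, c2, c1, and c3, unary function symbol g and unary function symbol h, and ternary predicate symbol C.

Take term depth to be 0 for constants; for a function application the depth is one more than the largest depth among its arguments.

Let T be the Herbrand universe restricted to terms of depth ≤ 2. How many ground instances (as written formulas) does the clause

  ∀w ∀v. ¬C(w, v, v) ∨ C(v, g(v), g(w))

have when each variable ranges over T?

784

Ground terms of depth ≤ 2:
  Let N_k count ground terms of depth at most k. Each non-constant term of depth ≤ k is some function symbol applied to depth-≤(k−1) arguments, giving N_k = 4 + N_{k-1} + N_{k-1}.
  N_0 = 4
  N_1 = 4 + 4 + 4 = 12
  N_2 = 4 + 12 + 12 = 28
So there are 28 ground terms available for substitution.
There are 2 variables to instantiate (w, v), each occurring in at least one literal, so different choices give different ground instances.
Number of ground instances = 28^2 = 784.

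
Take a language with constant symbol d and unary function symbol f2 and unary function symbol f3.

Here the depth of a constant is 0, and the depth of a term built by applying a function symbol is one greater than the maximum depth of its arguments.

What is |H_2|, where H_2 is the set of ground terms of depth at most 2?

7

Let N_k = |{terms of depth ≤ k}|. Then N_0 = 1 and N_k = 1 + N_{k-1} + N_{k-1} for k ≥ 1 (one summand per function symbol, arity giving the exponent).
N_0 = 1
N_1 = 1 + 1 + 1 = 3
N_2 = 1 + 3 + 3 = 7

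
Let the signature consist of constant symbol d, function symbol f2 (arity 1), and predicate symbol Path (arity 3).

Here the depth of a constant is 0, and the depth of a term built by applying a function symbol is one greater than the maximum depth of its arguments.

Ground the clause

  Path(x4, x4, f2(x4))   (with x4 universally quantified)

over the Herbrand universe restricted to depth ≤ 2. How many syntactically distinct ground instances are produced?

Ground terms of depth ≤ 2:
  If N_k denotes the number of depth-≤k ground terms, the 1 constant gives N_0 = 1, and each function symbol of arity r contributes N_{k-1}^r new terms at level k: N_k = 1 + N_{k-1}.
  N_0 = 1
  N_1 = 1 + 1 = 2
  N_2 = 1 + 2 = 3
  Explicitly: d, f2(d), f2(f2(d)).
So there are 3 ground terms available for substitution.
The clause has 1 distinct variable (x4), which appears in the body. In the free term algebra distinct substitutions yield syntactically distinct ground instances.
Number of ground instances = 3.

3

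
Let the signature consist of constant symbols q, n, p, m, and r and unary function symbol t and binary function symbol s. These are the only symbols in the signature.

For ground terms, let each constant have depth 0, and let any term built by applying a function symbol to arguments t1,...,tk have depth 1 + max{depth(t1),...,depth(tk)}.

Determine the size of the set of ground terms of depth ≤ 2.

If N_k denotes the number of depth-≤k ground terms, the 5 constants give N_0 = 5, and each function symbol of arity r contributes N_{k-1}^r new terms at level k: N_k = 5 + N_{k-1} + N_{k-1}^2.
N_0 = 5
N_1 = 5 + 5 + 5^2 = 35
N_2 = 5 + 35 + 35^2 = 1265

1265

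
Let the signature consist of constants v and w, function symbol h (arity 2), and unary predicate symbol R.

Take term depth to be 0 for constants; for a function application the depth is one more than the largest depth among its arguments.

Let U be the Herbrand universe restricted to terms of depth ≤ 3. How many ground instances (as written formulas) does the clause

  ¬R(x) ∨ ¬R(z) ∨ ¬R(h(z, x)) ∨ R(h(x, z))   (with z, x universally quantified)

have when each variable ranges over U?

2090916

Ground terms of depth ≤ 3:
  Let N_k count ground terms of depth at most k. Each non-constant term of depth ≤ k is some function symbol applied to depth-≤(k−1) arguments, giving N_k = 2 + N_{k-1}^2.
  N_0 = 2
  N_1 = 2 + 2^2 = 6
  N_2 = 2 + 6^2 = 38
  N_3 = 2 + 38^2 = 1446
So there are 1446 ground terms available for substitution.
There are 2 variables to instantiate (z, x), each occurring in at least one literal, so different choices give different ground instances.
Number of ground instances = 1446^2 = 2090916.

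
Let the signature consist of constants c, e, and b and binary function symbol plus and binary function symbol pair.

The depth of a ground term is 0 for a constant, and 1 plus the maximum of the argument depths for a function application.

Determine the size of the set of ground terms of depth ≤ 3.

If N_k denotes the number of depth-≤k ground terms, the 3 constants give N_0 = 3, and each function symbol of arity r contributes N_{k-1}^r new terms at level k: N_k = 3 + N_{k-1}^2 + N_{k-1}^2.
N_0 = 3
N_1 = 3 + 3^2 + 3^2 = 21
N_2 = 3 + 21^2 + 21^2 = 885
N_3 = 3 + 885^2 + 885^2 = 1566453

1566453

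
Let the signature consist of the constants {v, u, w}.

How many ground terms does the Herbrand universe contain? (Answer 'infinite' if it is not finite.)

3

There are no function symbols, so every ground term is one of the 3 constants.
The Herbrand universe is {v, u, w}, which is finite with 3 elements.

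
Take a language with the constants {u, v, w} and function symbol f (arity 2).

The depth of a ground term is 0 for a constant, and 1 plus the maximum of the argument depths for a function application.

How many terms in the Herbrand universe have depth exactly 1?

Let N_k = |{terms of depth ≤ k}|. Then N_0 = 3 and N_k = 3 + N_{k-1}^2 for k ≥ 1 (one summand per function symbol, arity giving the exponent).
N_0 = 3
N_1 = 3 + 3^2 = 12
Terms of depth exactly 1: N_1 − N_0 = 12 − 3 = 9.

9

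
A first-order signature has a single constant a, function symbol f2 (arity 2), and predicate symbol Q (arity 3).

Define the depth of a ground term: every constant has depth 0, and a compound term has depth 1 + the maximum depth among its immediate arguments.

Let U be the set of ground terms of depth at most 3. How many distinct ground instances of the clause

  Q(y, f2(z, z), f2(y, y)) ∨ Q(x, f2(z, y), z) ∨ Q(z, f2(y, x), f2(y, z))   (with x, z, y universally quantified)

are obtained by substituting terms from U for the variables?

Ground terms of depth ≤ 3:
  Write N_k for the number of ground terms of depth ≤ k. A term of depth ≤ k is either a constant or a function symbol applied to arguments of depth ≤ k−1, so N_k = 1 + N_{k-1}^2.
  N_0 = 1
  N_1 = 1 + 1^2 = 2
  N_2 = 1 + 2^2 = 5
  N_3 = 1 + 5^2 = 26
So there are 26 ground terms available for substitution.
The body mentions every one of the 3 quantified variables; since ground terms form a free algebra, no two substitutions collapse to the same formula.
Number of ground instances = 26^3 = 17576.

17576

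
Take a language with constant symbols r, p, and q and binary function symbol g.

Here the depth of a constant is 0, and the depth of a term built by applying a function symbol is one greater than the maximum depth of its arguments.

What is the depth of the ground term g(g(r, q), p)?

depth(g(r, q)) = 1 + max(0, 0) = 1
depth(g(g(r, q), p)) = 1 + max(1, 0) = 2

2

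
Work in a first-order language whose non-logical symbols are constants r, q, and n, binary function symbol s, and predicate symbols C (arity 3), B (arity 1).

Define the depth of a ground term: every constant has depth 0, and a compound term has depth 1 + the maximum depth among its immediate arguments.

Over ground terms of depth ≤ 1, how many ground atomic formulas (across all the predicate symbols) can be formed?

1740

First count ground terms of depth ≤ 1.
If N_k denotes the number of depth-≤k ground terms, the 3 constants give N_0 = 3, and each function symbol of arity r contributes N_{k-1}^r new terms at level k: N_k = 3 + N_{k-1}^2.
N_0 = 3
N_1 = 3 + 3^2 = 12
Explicitly: r, q, n, s(r, r), s(r, q), s(r, n), s(q, r), s(q, q), s(q, n), s(n, r), s(n, q), s(n, n).
So |H| = 12.
Ground atoms are formed by filling each argument slot of a predicate with a term from H, so an r-ary predicate gives |H|^r atoms:
  C: 12^3 = 1728;  B: 12
Total ground atoms: 1728 + 12 = 1740.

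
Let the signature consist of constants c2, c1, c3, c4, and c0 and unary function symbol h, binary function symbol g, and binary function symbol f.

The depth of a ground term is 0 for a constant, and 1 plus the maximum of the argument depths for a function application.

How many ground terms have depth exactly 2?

If N_k denotes the number of depth-≤k ground terms, the 5 constants give N_0 = 5, and each function symbol of arity r contributes N_{k-1}^r new terms at level k: N_k = 5 + N_{k-1} + N_{k-1}^2 + N_{k-1}^2.
N_0 = 5
N_1 = 5 + 5 + 5^2 + 5^2 = 60
N_2 = 5 + 60 + 60^2 + 60^2 = 7265
Terms of depth exactly 2: N_2 − N_1 = 7265 − 60 = 7205.

7205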